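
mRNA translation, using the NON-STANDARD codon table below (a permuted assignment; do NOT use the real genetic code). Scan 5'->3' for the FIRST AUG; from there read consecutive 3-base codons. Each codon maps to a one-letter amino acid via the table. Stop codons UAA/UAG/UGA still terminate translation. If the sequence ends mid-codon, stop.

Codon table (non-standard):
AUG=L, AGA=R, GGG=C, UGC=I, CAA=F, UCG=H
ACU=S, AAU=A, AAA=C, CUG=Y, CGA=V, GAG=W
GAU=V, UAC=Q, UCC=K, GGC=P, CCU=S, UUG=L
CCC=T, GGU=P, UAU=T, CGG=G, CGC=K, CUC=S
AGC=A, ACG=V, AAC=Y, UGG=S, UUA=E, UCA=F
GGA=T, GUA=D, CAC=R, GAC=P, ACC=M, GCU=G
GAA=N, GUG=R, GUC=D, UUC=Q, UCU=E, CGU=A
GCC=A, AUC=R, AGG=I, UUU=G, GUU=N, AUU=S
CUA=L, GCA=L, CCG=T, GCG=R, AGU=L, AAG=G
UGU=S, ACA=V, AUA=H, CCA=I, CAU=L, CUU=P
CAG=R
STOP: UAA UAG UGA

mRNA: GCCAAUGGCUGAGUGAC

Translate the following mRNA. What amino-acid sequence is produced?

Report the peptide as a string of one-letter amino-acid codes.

start AUG at pos 4
pos 4: AUG -> L; peptide=L
pos 7: GCU -> G; peptide=LG
pos 10: GAG -> W; peptide=LGW
pos 13: UGA -> STOP

Answer: LGW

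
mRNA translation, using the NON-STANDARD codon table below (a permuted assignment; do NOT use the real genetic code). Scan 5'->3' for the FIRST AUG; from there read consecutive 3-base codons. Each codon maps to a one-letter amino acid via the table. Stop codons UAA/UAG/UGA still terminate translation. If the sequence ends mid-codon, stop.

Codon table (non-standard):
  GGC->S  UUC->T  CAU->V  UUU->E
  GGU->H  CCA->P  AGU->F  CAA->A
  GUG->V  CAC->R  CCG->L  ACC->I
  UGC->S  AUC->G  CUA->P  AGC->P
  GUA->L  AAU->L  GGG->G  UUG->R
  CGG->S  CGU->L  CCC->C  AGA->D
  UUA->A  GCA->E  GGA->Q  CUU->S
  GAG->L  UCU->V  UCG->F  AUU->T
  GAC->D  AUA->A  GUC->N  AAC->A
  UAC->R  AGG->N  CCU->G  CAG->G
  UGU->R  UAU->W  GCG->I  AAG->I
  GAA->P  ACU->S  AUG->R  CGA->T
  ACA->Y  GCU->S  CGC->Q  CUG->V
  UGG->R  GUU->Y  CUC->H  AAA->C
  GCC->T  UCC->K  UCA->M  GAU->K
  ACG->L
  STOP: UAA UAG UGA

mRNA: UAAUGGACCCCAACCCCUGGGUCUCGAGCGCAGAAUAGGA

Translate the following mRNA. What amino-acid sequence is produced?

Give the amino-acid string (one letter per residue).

Answer: RDCACRNFPEP

Derivation:
start AUG at pos 2
pos 2: AUG -> R; peptide=R
pos 5: GAC -> D; peptide=RD
pos 8: CCC -> C; peptide=RDC
pos 11: AAC -> A; peptide=RDCA
pos 14: CCC -> C; peptide=RDCAC
pos 17: UGG -> R; peptide=RDCACR
pos 20: GUC -> N; peptide=RDCACRN
pos 23: UCG -> F; peptide=RDCACRNF
pos 26: AGC -> P; peptide=RDCACRNFP
pos 29: GCA -> E; peptide=RDCACRNFPE
pos 32: GAA -> P; peptide=RDCACRNFPEP
pos 35: UAG -> STOP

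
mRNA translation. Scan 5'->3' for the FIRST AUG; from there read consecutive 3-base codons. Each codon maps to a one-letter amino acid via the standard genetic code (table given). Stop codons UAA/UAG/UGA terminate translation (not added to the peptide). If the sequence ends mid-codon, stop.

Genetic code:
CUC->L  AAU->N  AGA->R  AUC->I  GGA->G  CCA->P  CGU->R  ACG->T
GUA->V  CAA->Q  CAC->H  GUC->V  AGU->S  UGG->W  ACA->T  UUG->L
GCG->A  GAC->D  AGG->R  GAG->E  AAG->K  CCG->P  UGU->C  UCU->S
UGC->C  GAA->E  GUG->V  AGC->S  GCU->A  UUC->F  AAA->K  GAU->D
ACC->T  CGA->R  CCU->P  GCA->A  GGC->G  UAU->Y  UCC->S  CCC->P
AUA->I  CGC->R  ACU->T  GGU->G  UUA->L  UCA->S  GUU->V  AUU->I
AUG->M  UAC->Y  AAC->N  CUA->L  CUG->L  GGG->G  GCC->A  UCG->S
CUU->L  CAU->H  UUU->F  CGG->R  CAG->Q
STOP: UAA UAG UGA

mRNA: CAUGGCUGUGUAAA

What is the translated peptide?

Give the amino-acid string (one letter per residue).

Answer: MAV

Derivation:
start AUG at pos 1
pos 1: AUG -> M; peptide=M
pos 4: GCU -> A; peptide=MA
pos 7: GUG -> V; peptide=MAV
pos 10: UAA -> STOP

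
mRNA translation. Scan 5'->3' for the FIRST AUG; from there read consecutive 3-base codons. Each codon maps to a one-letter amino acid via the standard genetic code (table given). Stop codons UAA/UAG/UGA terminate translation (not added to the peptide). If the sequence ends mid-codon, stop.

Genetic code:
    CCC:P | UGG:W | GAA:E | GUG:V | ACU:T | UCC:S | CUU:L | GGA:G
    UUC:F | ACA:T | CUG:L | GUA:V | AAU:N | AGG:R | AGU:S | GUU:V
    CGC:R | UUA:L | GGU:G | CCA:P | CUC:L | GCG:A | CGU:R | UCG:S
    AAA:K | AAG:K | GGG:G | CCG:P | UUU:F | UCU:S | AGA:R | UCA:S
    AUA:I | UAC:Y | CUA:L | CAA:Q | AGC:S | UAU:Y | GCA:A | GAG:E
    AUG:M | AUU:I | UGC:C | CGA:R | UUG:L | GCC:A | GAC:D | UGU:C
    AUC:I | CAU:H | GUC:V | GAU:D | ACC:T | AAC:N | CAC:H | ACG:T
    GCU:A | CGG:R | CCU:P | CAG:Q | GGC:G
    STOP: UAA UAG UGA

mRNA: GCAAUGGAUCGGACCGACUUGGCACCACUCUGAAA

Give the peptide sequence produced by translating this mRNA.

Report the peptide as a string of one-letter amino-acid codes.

Answer: MDRTDLAPL

Derivation:
start AUG at pos 3
pos 3: AUG -> M; peptide=M
pos 6: GAU -> D; peptide=MD
pos 9: CGG -> R; peptide=MDR
pos 12: ACC -> T; peptide=MDRT
pos 15: GAC -> D; peptide=MDRTD
pos 18: UUG -> L; peptide=MDRTDL
pos 21: GCA -> A; peptide=MDRTDLA
pos 24: CCA -> P; peptide=MDRTDLAP
pos 27: CUC -> L; peptide=MDRTDLAPL
pos 30: UGA -> STOP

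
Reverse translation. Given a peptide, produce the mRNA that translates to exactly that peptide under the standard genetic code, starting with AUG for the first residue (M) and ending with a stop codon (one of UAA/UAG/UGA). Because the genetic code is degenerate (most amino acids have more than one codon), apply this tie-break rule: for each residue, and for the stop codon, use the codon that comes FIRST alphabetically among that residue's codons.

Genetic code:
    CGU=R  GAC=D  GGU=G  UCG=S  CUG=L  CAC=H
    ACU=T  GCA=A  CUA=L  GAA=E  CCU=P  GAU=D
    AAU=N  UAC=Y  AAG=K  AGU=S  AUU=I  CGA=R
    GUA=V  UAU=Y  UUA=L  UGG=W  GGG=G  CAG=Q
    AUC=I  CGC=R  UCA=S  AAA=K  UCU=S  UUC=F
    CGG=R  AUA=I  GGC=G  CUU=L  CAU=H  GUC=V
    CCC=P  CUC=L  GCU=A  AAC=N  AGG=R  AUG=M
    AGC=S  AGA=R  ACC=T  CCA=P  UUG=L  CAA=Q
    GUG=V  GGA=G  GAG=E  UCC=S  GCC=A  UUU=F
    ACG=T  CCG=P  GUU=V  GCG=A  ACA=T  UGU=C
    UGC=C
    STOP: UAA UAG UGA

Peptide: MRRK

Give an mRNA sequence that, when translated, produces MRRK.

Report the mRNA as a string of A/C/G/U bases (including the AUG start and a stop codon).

Answer: mRNA: AUGAGAAGAAAAUAA

Derivation:
residue 1: M -> AUG (start codon)
residue 2: R codons sorted = AGA,AGG,CGA,CGC,CGG,CGU -> pick first = AGA
residue 3: R codons sorted = AGA,AGG,CGA,CGC,CGG,CGU -> pick first = AGA
residue 4: K codons sorted = AAA,AAG -> pick first = AAA
terminator: stop codons sorted = UAA,UAG,UGA -> pick first = UAA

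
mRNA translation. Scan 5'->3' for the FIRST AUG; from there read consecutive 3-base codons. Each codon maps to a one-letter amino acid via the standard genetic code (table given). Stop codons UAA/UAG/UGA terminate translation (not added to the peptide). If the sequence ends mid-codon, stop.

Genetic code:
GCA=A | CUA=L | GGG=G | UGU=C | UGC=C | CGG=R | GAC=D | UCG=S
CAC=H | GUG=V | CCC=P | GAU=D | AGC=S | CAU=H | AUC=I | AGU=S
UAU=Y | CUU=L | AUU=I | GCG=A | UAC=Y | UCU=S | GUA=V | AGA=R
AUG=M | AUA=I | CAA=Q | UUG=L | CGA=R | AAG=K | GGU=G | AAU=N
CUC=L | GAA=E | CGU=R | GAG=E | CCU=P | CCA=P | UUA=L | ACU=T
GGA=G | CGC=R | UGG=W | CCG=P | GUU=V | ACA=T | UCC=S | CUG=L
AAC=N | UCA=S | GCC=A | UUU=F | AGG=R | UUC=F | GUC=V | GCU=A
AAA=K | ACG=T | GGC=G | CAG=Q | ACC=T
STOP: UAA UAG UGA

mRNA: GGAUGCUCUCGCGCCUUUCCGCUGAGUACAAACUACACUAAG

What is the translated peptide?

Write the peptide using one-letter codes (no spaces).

Answer: MLSRLSAEYKLH

Derivation:
start AUG at pos 2
pos 2: AUG -> M; peptide=M
pos 5: CUC -> L; peptide=ML
pos 8: UCG -> S; peptide=MLS
pos 11: CGC -> R; peptide=MLSR
pos 14: CUU -> L; peptide=MLSRL
pos 17: UCC -> S; peptide=MLSRLS
pos 20: GCU -> A; peptide=MLSRLSA
pos 23: GAG -> E; peptide=MLSRLSAE
pos 26: UAC -> Y; peptide=MLSRLSAEY
pos 29: AAA -> K; peptide=MLSRLSAEYK
pos 32: CUA -> L; peptide=MLSRLSAEYKL
pos 35: CAC -> H; peptide=MLSRLSAEYKLH
pos 38: UAA -> STOP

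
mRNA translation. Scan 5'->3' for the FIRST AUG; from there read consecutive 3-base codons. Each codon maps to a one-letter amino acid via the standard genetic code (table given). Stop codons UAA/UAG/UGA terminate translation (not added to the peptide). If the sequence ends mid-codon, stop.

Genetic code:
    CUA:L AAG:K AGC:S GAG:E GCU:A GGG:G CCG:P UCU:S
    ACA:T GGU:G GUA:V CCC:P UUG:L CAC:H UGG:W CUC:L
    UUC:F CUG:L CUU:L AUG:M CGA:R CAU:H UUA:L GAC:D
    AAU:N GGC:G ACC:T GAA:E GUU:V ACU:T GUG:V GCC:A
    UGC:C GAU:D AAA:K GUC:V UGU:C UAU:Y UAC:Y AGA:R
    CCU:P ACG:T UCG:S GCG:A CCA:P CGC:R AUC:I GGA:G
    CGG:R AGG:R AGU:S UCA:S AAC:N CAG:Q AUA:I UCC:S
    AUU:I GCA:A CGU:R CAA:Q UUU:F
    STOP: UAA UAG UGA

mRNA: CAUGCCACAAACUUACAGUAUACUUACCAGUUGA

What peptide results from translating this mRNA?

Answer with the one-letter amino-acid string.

start AUG at pos 1
pos 1: AUG -> M; peptide=M
pos 4: CCA -> P; peptide=MP
pos 7: CAA -> Q; peptide=MPQ
pos 10: ACU -> T; peptide=MPQT
pos 13: UAC -> Y; peptide=MPQTY
pos 16: AGU -> S; peptide=MPQTYS
pos 19: AUA -> I; peptide=MPQTYSI
pos 22: CUU -> L; peptide=MPQTYSIL
pos 25: ACC -> T; peptide=MPQTYSILT
pos 28: AGU -> S; peptide=MPQTYSILTS
pos 31: UGA -> STOP

Answer: MPQTYSILTS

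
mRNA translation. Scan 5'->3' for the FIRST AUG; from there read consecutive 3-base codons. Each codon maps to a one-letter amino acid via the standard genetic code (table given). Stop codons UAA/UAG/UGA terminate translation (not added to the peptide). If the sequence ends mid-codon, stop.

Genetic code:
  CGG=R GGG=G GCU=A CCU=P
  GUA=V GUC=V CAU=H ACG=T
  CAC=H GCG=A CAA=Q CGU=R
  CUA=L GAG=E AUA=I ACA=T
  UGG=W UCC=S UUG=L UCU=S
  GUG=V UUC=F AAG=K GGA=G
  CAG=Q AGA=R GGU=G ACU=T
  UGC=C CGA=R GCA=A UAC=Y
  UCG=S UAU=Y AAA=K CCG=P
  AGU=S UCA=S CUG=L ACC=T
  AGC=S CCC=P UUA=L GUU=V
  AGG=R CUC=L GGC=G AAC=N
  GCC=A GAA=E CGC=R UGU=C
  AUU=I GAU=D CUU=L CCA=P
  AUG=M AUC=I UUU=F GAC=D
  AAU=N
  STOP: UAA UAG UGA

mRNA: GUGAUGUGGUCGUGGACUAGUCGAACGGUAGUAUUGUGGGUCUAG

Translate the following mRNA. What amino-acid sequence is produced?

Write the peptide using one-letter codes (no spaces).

start AUG at pos 3
pos 3: AUG -> M; peptide=M
pos 6: UGG -> W; peptide=MW
pos 9: UCG -> S; peptide=MWS
pos 12: UGG -> W; peptide=MWSW
pos 15: ACU -> T; peptide=MWSWT
pos 18: AGU -> S; peptide=MWSWTS
pos 21: CGA -> R; peptide=MWSWTSR
pos 24: ACG -> T; peptide=MWSWTSRT
pos 27: GUA -> V; peptide=MWSWTSRTV
pos 30: GUA -> V; peptide=MWSWTSRTVV
pos 33: UUG -> L; peptide=MWSWTSRTVVL
pos 36: UGG -> W; peptide=MWSWTSRTVVLW
pos 39: GUC -> V; peptide=MWSWTSRTVVLWV
pos 42: UAG -> STOP

Answer: MWSWTSRTVVLWV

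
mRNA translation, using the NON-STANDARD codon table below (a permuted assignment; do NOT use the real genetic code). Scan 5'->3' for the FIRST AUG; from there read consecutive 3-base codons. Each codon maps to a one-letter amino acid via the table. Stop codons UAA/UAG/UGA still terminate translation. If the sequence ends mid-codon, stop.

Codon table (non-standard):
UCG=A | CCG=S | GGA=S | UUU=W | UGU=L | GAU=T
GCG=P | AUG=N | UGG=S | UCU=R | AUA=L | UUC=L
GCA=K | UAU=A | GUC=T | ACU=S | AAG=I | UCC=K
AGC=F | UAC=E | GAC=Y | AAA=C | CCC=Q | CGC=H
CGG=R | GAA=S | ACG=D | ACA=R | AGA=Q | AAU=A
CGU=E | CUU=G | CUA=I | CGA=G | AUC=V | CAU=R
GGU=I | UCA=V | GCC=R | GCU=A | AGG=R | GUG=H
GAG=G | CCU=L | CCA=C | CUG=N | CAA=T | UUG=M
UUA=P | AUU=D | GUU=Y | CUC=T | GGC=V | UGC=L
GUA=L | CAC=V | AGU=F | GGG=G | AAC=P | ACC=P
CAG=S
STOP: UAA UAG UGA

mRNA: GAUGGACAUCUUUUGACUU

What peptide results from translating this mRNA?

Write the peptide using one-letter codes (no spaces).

Answer: NYVW

Derivation:
start AUG at pos 1
pos 1: AUG -> N; peptide=N
pos 4: GAC -> Y; peptide=NY
pos 7: AUC -> V; peptide=NYV
pos 10: UUU -> W; peptide=NYVW
pos 13: UGA -> STOP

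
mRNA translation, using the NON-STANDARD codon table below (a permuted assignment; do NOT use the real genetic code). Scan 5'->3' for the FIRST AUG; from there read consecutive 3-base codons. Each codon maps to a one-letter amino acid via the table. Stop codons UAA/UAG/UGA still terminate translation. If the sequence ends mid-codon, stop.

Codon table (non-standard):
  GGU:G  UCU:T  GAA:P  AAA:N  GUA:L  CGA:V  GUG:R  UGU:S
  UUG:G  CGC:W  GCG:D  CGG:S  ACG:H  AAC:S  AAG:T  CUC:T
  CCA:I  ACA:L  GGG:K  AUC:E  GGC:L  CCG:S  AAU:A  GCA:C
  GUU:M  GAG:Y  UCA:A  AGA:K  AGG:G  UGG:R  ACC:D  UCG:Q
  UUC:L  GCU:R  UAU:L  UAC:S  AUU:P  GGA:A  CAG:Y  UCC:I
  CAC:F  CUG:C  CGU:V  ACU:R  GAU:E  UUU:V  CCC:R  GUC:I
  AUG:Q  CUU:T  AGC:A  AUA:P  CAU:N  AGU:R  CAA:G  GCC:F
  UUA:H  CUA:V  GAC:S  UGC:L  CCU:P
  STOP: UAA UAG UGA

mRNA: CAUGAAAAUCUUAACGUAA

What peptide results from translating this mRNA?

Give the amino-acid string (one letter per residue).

Answer: QNEHH

Derivation:
start AUG at pos 1
pos 1: AUG -> Q; peptide=Q
pos 4: AAA -> N; peptide=QN
pos 7: AUC -> E; peptide=QNE
pos 10: UUA -> H; peptide=QNEH
pos 13: ACG -> H; peptide=QNEHH
pos 16: UAA -> STOP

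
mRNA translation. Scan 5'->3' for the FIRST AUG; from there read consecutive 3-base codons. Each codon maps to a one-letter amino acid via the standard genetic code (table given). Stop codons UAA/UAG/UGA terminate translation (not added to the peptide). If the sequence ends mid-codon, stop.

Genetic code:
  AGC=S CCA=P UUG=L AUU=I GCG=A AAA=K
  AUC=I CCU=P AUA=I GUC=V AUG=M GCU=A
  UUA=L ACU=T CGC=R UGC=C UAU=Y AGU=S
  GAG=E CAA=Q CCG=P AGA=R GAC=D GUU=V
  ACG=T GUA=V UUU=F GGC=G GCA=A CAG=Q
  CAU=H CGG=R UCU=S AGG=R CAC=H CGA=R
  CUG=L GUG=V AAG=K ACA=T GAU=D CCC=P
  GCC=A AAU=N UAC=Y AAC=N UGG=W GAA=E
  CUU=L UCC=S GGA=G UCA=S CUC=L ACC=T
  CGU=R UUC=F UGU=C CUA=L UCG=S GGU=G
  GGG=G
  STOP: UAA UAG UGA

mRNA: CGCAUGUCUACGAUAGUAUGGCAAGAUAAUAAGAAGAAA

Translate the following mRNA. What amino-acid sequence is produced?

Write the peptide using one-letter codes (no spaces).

start AUG at pos 3
pos 3: AUG -> M; peptide=M
pos 6: UCU -> S; peptide=MS
pos 9: ACG -> T; peptide=MST
pos 12: AUA -> I; peptide=MSTI
pos 15: GUA -> V; peptide=MSTIV
pos 18: UGG -> W; peptide=MSTIVW
pos 21: CAA -> Q; peptide=MSTIVWQ
pos 24: GAU -> D; peptide=MSTIVWQD
pos 27: AAU -> N; peptide=MSTIVWQDN
pos 30: AAG -> K; peptide=MSTIVWQDNK
pos 33: AAG -> K; peptide=MSTIVWQDNKK
pos 36: AAA -> K; peptide=MSTIVWQDNKKK
pos 39: only 0 nt remain (<3), stop (end of mRNA)

Answer: MSTIVWQDNKKK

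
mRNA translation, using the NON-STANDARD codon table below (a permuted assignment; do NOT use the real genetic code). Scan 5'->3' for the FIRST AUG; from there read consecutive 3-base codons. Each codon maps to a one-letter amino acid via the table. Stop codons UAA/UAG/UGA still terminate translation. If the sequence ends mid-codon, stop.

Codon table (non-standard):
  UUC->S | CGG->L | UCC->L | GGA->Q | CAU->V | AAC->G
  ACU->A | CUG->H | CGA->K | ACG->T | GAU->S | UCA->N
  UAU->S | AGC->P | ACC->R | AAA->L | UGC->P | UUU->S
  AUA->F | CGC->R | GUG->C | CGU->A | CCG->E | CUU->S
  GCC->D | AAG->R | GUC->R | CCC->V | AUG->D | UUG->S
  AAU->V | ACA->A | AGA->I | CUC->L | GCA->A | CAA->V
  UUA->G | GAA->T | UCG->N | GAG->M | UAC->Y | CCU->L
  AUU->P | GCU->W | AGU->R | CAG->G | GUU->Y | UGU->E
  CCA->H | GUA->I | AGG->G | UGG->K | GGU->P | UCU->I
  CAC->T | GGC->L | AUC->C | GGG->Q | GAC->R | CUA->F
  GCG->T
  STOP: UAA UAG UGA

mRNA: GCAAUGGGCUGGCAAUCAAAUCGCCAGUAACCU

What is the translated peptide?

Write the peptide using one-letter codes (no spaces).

Answer: DLKVNVRG

Derivation:
start AUG at pos 3
pos 3: AUG -> D; peptide=D
pos 6: GGC -> L; peptide=DL
pos 9: UGG -> K; peptide=DLK
pos 12: CAA -> V; peptide=DLKV
pos 15: UCA -> N; peptide=DLKVN
pos 18: AAU -> V; peptide=DLKVNV
pos 21: CGC -> R; peptide=DLKVNVR
pos 24: CAG -> G; peptide=DLKVNVRG
pos 27: UAA -> STOP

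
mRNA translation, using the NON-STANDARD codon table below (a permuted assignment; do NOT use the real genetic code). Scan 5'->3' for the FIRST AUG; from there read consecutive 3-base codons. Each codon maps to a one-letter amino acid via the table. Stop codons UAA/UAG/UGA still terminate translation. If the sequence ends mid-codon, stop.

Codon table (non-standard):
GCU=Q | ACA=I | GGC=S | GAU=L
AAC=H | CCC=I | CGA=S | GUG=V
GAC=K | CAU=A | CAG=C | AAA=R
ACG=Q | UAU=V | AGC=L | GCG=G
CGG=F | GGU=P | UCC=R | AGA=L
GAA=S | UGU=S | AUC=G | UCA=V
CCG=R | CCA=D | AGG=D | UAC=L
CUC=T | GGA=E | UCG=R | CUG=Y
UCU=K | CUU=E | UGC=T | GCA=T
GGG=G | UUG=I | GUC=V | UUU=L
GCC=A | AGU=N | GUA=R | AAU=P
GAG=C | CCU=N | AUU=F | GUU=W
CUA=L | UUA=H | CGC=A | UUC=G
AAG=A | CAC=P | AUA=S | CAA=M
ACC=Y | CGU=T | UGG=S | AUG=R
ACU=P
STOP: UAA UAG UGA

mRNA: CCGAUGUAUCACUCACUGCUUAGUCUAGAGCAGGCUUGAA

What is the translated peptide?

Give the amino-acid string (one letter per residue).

Answer: RVPVYENLCCQ

Derivation:
start AUG at pos 3
pos 3: AUG -> R; peptide=R
pos 6: UAU -> V; peptide=RV
pos 9: CAC -> P; peptide=RVP
pos 12: UCA -> V; peptide=RVPV
pos 15: CUG -> Y; peptide=RVPVY
pos 18: CUU -> E; peptide=RVPVYE
pos 21: AGU -> N; peptide=RVPVYEN
pos 24: CUA -> L; peptide=RVPVYENL
pos 27: GAG -> C; peptide=RVPVYENLC
pos 30: CAG -> C; peptide=RVPVYENLCC
pos 33: GCU -> Q; peptide=RVPVYENLCCQ
pos 36: UGA -> STOP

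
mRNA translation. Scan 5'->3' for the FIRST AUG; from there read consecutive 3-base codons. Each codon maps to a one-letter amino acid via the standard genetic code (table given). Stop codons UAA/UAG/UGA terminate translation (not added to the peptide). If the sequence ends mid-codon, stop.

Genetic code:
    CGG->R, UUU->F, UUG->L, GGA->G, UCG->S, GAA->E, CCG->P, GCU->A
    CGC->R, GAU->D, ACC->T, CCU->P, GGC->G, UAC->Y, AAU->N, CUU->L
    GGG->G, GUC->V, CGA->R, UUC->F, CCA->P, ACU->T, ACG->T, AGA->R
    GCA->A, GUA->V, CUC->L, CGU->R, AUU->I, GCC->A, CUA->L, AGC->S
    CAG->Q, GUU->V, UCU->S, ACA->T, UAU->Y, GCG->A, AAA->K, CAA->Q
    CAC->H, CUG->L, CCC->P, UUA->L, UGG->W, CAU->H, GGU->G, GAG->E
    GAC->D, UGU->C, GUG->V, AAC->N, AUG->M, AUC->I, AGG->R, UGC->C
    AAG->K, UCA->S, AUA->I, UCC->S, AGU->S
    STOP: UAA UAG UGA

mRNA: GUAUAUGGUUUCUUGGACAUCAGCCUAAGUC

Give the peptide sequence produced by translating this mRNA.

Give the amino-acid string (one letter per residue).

start AUG at pos 4
pos 4: AUG -> M; peptide=M
pos 7: GUU -> V; peptide=MV
pos 10: UCU -> S; peptide=MVS
pos 13: UGG -> W; peptide=MVSW
pos 16: ACA -> T; peptide=MVSWT
pos 19: UCA -> S; peptide=MVSWTS
pos 22: GCC -> A; peptide=MVSWTSA
pos 25: UAA -> STOP

Answer: MVSWTSA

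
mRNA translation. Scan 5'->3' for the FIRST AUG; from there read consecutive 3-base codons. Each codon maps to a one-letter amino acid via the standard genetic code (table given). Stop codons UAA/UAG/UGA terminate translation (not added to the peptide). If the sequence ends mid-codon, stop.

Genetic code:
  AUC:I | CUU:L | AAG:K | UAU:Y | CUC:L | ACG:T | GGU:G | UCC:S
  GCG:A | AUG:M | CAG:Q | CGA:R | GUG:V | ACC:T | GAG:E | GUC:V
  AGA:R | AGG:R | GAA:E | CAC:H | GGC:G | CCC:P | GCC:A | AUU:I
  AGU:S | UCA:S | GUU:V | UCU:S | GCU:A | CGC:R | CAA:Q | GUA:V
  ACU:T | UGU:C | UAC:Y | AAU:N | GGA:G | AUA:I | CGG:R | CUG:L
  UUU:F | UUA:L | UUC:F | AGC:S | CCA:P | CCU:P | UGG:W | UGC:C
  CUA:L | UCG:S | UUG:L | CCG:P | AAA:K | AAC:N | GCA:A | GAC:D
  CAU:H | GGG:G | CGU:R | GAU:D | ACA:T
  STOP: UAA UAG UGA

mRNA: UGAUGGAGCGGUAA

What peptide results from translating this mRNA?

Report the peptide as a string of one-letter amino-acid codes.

Answer: MER

Derivation:
start AUG at pos 2
pos 2: AUG -> M; peptide=M
pos 5: GAG -> E; peptide=ME
pos 8: CGG -> R; peptide=MER
pos 11: UAA -> STOP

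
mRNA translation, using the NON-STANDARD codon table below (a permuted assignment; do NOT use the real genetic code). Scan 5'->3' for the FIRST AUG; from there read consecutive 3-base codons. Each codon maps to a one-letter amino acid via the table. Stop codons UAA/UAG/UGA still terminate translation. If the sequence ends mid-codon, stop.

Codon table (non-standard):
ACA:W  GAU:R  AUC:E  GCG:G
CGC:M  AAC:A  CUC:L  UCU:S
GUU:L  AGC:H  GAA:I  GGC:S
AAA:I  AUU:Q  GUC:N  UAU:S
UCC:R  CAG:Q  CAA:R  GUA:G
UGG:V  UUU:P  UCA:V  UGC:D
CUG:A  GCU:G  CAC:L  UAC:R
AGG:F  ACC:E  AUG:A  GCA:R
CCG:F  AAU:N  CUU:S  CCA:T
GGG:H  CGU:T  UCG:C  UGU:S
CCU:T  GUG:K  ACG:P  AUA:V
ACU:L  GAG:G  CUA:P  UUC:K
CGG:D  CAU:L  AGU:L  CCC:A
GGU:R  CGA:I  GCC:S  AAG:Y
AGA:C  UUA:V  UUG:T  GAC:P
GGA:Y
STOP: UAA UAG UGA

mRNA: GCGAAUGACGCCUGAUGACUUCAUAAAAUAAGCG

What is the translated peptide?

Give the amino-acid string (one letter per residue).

Answer: APTRPKVI

Derivation:
start AUG at pos 4
pos 4: AUG -> A; peptide=A
pos 7: ACG -> P; peptide=AP
pos 10: CCU -> T; peptide=APT
pos 13: GAU -> R; peptide=APTR
pos 16: GAC -> P; peptide=APTRP
pos 19: UUC -> K; peptide=APTRPK
pos 22: AUA -> V; peptide=APTRPKV
pos 25: AAA -> I; peptide=APTRPKVI
pos 28: UAA -> STOP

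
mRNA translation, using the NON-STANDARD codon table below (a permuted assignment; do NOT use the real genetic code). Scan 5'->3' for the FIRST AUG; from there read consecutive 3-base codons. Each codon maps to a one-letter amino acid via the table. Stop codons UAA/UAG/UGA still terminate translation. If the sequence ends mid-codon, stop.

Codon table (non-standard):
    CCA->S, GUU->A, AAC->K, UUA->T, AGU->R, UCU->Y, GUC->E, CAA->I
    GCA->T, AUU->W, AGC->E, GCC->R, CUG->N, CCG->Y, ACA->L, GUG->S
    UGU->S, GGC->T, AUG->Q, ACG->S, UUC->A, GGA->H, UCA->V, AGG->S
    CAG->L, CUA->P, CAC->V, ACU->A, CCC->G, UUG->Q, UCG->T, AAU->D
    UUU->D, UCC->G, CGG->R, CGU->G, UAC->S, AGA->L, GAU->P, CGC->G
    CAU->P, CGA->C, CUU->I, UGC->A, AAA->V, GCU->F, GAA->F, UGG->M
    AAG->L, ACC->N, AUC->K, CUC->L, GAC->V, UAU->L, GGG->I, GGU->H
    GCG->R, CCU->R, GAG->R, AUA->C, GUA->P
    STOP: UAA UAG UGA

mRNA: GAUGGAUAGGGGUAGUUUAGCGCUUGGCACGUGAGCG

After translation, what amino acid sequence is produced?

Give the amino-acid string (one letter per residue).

start AUG at pos 1
pos 1: AUG -> Q; peptide=Q
pos 4: GAU -> P; peptide=QP
pos 7: AGG -> S; peptide=QPS
pos 10: GGU -> H; peptide=QPSH
pos 13: AGU -> R; peptide=QPSHR
pos 16: UUA -> T; peptide=QPSHRT
pos 19: GCG -> R; peptide=QPSHRTR
pos 22: CUU -> I; peptide=QPSHRTRI
pos 25: GGC -> T; peptide=QPSHRTRIT
pos 28: ACG -> S; peptide=QPSHRTRITS
pos 31: UGA -> STOP

Answer: QPSHRTRITS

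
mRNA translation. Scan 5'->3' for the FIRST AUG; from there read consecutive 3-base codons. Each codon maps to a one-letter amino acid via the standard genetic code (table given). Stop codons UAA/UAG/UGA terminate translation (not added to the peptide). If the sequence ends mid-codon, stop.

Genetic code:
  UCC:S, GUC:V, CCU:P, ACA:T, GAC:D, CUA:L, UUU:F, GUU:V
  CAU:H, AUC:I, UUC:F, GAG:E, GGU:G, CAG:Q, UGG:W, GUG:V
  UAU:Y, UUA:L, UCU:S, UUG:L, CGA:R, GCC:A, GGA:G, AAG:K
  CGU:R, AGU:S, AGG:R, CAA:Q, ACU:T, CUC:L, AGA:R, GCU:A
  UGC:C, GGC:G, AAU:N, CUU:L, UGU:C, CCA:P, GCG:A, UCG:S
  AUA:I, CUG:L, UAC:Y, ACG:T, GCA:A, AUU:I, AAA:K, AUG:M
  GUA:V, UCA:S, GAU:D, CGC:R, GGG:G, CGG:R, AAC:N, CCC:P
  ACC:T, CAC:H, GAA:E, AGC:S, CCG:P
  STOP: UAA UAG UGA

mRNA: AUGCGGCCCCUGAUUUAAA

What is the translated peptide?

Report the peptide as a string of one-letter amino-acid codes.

Answer: MRPLI

Derivation:
start AUG at pos 0
pos 0: AUG -> M; peptide=M
pos 3: CGG -> R; peptide=MR
pos 6: CCC -> P; peptide=MRP
pos 9: CUG -> L; peptide=MRPL
pos 12: AUU -> I; peptide=MRPLI
pos 15: UAA -> STOP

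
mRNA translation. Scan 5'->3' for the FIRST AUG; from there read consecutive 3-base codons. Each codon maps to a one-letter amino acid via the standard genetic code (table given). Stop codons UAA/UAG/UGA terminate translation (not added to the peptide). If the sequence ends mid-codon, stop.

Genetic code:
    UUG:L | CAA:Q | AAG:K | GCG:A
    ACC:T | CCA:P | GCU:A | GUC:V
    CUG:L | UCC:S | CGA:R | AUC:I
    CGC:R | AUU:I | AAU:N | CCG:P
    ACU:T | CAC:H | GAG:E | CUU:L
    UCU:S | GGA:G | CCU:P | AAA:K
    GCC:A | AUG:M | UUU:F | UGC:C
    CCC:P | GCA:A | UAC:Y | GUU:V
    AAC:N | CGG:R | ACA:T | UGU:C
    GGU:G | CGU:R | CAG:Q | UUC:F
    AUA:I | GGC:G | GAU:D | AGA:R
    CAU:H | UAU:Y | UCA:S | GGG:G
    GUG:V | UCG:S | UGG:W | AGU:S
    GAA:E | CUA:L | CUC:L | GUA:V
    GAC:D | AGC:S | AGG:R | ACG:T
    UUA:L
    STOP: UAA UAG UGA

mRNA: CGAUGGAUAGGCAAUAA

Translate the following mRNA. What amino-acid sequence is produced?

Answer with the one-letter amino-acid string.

Answer: MDRQ

Derivation:
start AUG at pos 2
pos 2: AUG -> M; peptide=M
pos 5: GAU -> D; peptide=MD
pos 8: AGG -> R; peptide=MDR
pos 11: CAA -> Q; peptide=MDRQ
pos 14: UAA -> STOP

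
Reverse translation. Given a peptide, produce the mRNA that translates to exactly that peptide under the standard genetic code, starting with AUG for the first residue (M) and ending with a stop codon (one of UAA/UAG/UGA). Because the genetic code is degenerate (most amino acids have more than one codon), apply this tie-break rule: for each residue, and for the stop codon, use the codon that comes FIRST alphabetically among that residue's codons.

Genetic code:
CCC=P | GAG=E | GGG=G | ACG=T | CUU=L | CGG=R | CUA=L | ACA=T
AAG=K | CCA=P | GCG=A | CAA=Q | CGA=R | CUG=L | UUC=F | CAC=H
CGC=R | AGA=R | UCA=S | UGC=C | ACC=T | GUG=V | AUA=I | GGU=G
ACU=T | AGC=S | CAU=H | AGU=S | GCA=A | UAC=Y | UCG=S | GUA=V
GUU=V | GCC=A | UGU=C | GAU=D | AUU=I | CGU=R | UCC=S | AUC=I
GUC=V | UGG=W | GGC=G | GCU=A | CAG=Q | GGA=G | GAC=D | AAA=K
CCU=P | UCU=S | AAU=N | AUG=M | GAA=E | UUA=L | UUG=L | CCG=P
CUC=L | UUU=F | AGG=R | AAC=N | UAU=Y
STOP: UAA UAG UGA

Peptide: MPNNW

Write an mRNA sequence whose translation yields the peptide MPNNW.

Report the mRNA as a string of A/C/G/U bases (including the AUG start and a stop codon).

residue 1: M -> AUG (start codon)
residue 2: P codons sorted = CCA,CCC,CCG,CCU -> pick first = CCA
residue 3: N codons sorted = AAC,AAU -> pick first = AAC
residue 4: N codons sorted = AAC,AAU -> pick first = AAC
residue 5: W -> UGG (only codon)
terminator: stop codons sorted = UAA,UAG,UGA -> pick first = UAA

Answer: mRNA: AUGCCAAACAACUGGUAA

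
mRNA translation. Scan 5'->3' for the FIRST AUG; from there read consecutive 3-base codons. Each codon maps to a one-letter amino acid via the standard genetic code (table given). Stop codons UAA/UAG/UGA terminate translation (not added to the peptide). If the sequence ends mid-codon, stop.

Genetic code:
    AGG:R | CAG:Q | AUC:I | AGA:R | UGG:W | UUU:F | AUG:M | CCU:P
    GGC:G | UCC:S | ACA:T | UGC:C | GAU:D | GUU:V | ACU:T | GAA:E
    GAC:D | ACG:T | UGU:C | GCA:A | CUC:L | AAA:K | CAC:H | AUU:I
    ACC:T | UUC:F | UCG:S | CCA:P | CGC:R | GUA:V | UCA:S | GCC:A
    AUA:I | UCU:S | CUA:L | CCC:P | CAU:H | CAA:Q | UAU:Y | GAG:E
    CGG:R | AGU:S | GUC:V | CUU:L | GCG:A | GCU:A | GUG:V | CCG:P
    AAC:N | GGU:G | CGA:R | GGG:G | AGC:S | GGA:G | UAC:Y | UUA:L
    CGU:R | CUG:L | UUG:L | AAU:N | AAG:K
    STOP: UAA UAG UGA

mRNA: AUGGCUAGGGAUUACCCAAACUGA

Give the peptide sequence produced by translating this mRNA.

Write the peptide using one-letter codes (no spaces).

start AUG at pos 0
pos 0: AUG -> M; peptide=M
pos 3: GCU -> A; peptide=MA
pos 6: AGG -> R; peptide=MAR
pos 9: GAU -> D; peptide=MARD
pos 12: UAC -> Y; peptide=MARDY
pos 15: CCA -> P; peptide=MARDYP
pos 18: AAC -> N; peptide=MARDYPN
pos 21: UGA -> STOP

Answer: MARDYPN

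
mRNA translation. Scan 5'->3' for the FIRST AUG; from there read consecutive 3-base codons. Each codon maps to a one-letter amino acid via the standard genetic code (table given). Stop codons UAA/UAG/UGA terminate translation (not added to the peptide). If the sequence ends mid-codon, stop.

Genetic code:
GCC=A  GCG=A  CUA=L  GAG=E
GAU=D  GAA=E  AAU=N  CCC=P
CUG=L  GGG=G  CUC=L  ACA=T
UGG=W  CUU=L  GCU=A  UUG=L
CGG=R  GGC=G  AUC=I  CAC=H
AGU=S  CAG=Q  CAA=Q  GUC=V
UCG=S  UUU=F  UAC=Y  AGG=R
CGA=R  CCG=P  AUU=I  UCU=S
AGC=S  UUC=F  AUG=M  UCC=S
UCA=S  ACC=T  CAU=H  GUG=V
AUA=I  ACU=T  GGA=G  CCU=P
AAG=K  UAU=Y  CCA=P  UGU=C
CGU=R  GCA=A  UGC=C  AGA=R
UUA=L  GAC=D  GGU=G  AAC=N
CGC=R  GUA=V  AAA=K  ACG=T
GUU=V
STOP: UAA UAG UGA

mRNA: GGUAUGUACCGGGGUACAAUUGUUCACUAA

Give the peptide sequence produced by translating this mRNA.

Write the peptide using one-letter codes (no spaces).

Answer: MYRGTIVH

Derivation:
start AUG at pos 3
pos 3: AUG -> M; peptide=M
pos 6: UAC -> Y; peptide=MY
pos 9: CGG -> R; peptide=MYR
pos 12: GGU -> G; peptide=MYRG
pos 15: ACA -> T; peptide=MYRGT
pos 18: AUU -> I; peptide=MYRGTI
pos 21: GUU -> V; peptide=MYRGTIV
pos 24: CAC -> H; peptide=MYRGTIVH
pos 27: UAA -> STOP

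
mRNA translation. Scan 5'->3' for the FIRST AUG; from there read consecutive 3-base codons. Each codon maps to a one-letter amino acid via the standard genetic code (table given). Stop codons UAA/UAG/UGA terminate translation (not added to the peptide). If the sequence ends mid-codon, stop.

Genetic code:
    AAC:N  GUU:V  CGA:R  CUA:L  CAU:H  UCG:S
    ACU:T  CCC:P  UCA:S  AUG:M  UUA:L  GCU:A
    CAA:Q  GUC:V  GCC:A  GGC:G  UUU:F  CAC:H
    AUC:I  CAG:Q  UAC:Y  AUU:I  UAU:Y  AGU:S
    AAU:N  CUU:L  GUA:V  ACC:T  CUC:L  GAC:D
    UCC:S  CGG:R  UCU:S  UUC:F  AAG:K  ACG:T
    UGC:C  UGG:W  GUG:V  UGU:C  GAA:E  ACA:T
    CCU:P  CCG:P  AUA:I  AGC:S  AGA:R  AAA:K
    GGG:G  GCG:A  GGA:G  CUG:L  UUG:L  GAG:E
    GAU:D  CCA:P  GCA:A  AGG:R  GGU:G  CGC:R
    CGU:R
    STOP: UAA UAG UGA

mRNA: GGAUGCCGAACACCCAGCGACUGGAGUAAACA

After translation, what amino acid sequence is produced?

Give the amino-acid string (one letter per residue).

Answer: MPNTQRLE

Derivation:
start AUG at pos 2
pos 2: AUG -> M; peptide=M
pos 5: CCG -> P; peptide=MP
pos 8: AAC -> N; peptide=MPN
pos 11: ACC -> T; peptide=MPNT
pos 14: CAG -> Q; peptide=MPNTQ
pos 17: CGA -> R; peptide=MPNTQR
pos 20: CUG -> L; peptide=MPNTQRL
pos 23: GAG -> E; peptide=MPNTQRLE
pos 26: UAA -> STOP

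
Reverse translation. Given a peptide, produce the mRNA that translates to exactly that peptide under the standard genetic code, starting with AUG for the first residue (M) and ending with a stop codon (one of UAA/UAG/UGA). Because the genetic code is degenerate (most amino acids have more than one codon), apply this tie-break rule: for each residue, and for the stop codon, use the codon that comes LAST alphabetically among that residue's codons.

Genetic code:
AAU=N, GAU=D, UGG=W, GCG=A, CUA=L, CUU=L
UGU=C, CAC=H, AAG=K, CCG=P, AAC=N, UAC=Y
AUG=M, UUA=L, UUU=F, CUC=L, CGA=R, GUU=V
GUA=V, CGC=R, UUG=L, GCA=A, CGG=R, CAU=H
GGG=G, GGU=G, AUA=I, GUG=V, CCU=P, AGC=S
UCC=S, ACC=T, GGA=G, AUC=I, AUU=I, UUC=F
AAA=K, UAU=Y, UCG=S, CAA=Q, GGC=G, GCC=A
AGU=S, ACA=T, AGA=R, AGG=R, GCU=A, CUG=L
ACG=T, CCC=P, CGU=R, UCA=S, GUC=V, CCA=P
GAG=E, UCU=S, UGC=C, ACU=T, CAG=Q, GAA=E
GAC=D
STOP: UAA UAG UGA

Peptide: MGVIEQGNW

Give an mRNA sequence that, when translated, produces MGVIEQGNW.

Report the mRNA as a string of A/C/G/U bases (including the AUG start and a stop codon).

Answer: mRNA: AUGGGUGUUAUUGAGCAGGGUAAUUGGUGA

Derivation:
residue 1: M -> AUG (start codon)
residue 2: G codons sorted = GGA,GGC,GGG,GGU -> pick last = GGU
residue 3: V codons sorted = GUA,GUC,GUG,GUU -> pick last = GUU
residue 4: I codons sorted = AUA,AUC,AUU -> pick last = AUU
residue 5: E codons sorted = GAA,GAG -> pick last = GAG
residue 6: Q codons sorted = CAA,CAG -> pick last = CAG
residue 7: G codons sorted = GGA,GGC,GGG,GGU -> pick last = GGU
residue 8: N codons sorted = AAC,AAU -> pick last = AAU
residue 9: W -> UGG (only codon)
terminator: stop codons sorted = UAA,UAG,UGA -> pick last = UGA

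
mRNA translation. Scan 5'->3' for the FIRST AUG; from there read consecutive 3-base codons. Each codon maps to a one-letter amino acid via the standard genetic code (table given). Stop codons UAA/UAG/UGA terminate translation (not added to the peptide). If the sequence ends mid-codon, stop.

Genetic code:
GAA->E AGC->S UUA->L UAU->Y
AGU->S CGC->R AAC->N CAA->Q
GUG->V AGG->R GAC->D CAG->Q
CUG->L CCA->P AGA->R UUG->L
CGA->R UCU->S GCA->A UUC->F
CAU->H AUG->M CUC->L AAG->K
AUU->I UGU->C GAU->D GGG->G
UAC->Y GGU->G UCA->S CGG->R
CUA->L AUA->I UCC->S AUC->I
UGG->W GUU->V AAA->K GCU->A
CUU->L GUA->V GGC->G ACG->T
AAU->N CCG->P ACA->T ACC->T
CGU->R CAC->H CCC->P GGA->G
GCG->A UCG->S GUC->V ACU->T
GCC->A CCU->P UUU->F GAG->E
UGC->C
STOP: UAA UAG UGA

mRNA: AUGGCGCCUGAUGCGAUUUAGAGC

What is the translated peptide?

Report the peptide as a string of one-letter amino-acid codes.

start AUG at pos 0
pos 0: AUG -> M; peptide=M
pos 3: GCG -> A; peptide=MA
pos 6: CCU -> P; peptide=MAP
pos 9: GAU -> D; peptide=MAPD
pos 12: GCG -> A; peptide=MAPDA
pos 15: AUU -> I; peptide=MAPDAI
pos 18: UAG -> STOP

Answer: MAPDAI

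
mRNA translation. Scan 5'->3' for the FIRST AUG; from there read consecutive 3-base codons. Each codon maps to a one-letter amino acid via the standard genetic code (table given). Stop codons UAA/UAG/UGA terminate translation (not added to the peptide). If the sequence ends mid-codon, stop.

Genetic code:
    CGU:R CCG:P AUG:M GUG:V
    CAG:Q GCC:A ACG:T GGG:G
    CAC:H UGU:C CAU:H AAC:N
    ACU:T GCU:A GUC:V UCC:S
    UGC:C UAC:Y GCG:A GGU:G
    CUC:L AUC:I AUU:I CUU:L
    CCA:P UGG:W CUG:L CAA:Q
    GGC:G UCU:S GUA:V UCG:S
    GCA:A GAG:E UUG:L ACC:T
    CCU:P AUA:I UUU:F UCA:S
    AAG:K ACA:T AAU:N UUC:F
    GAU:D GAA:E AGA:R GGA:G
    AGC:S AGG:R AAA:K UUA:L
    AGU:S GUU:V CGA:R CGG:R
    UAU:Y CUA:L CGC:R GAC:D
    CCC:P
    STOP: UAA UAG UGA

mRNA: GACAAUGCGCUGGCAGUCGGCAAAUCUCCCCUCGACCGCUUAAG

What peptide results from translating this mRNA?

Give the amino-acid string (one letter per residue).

start AUG at pos 4
pos 4: AUG -> M; peptide=M
pos 7: CGC -> R; peptide=MR
pos 10: UGG -> W; peptide=MRW
pos 13: CAG -> Q; peptide=MRWQ
pos 16: UCG -> S; peptide=MRWQS
pos 19: GCA -> A; peptide=MRWQSA
pos 22: AAU -> N; peptide=MRWQSAN
pos 25: CUC -> L; peptide=MRWQSANL
pos 28: CCC -> P; peptide=MRWQSANLP
pos 31: UCG -> S; peptide=MRWQSANLPS
pos 34: ACC -> T; peptide=MRWQSANLPST
pos 37: GCU -> A; peptide=MRWQSANLPSTA
pos 40: UAA -> STOP

Answer: MRWQSANLPSTA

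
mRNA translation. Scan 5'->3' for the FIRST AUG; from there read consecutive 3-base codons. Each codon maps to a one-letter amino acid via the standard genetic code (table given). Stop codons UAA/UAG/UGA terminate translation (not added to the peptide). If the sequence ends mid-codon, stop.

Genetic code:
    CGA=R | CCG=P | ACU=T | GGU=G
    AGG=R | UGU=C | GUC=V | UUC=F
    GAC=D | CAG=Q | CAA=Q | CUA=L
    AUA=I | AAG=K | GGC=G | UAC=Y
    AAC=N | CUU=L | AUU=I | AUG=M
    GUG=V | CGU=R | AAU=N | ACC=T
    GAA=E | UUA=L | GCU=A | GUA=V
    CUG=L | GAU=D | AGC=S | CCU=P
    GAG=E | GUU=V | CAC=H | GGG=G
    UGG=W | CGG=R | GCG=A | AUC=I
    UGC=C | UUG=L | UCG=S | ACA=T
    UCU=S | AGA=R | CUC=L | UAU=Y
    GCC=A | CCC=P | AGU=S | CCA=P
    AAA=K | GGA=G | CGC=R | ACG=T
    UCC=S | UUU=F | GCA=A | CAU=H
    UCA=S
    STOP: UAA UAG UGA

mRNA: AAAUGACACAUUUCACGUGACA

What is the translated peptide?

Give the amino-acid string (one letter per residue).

Answer: MTHFT

Derivation:
start AUG at pos 2
pos 2: AUG -> M; peptide=M
pos 5: ACA -> T; peptide=MT
pos 8: CAU -> H; peptide=MTH
pos 11: UUC -> F; peptide=MTHF
pos 14: ACG -> T; peptide=MTHFT
pos 17: UGA -> STOP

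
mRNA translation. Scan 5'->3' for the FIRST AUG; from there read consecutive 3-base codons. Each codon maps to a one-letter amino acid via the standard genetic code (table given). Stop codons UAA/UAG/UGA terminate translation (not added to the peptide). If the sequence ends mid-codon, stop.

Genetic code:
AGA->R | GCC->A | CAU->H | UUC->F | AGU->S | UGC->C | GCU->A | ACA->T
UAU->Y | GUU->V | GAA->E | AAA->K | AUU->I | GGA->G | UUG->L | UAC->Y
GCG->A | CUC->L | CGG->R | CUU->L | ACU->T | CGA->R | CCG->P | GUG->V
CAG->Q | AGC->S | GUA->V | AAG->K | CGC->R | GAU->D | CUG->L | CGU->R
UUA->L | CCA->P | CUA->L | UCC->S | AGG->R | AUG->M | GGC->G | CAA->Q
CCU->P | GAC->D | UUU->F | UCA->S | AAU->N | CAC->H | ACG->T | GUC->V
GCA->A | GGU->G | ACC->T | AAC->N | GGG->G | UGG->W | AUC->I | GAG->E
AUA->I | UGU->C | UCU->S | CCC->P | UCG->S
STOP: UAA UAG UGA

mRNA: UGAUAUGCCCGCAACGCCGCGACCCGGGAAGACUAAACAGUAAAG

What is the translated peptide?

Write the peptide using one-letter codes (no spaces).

Answer: MPATPRPGKTKQ

Derivation:
start AUG at pos 4
pos 4: AUG -> M; peptide=M
pos 7: CCC -> P; peptide=MP
pos 10: GCA -> A; peptide=MPA
pos 13: ACG -> T; peptide=MPAT
pos 16: CCG -> P; peptide=MPATP
pos 19: CGA -> R; peptide=MPATPR
pos 22: CCC -> P; peptide=MPATPRP
pos 25: GGG -> G; peptide=MPATPRPG
pos 28: AAG -> K; peptide=MPATPRPGK
pos 31: ACU -> T; peptide=MPATPRPGKT
pos 34: AAA -> K; peptide=MPATPRPGKTK
pos 37: CAG -> Q; peptide=MPATPRPGKTKQ
pos 40: UAA -> STOP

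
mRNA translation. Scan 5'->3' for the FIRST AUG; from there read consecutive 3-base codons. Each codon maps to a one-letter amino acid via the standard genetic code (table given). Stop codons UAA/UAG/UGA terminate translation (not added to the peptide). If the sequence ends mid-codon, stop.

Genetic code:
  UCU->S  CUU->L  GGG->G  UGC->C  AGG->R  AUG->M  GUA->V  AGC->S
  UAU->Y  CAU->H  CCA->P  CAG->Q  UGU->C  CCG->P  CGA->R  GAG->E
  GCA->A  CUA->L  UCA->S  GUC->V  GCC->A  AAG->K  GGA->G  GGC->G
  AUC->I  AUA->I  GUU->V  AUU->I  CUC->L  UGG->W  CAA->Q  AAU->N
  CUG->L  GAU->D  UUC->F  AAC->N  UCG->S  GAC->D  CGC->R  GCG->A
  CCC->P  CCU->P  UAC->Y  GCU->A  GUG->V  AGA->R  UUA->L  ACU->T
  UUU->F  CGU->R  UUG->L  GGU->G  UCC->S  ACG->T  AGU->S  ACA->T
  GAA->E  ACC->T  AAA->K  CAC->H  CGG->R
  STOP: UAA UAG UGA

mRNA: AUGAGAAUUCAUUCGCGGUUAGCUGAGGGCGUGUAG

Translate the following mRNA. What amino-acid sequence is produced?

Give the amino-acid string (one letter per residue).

start AUG at pos 0
pos 0: AUG -> M; peptide=M
pos 3: AGA -> R; peptide=MR
pos 6: AUU -> I; peptide=MRI
pos 9: CAU -> H; peptide=MRIH
pos 12: UCG -> S; peptide=MRIHS
pos 15: CGG -> R; peptide=MRIHSR
pos 18: UUA -> L; peptide=MRIHSRL
pos 21: GCU -> A; peptide=MRIHSRLA
pos 24: GAG -> E; peptide=MRIHSRLAE
pos 27: GGC -> G; peptide=MRIHSRLAEG
pos 30: GUG -> V; peptide=MRIHSRLAEGV
pos 33: UAG -> STOP

Answer: MRIHSRLAEGV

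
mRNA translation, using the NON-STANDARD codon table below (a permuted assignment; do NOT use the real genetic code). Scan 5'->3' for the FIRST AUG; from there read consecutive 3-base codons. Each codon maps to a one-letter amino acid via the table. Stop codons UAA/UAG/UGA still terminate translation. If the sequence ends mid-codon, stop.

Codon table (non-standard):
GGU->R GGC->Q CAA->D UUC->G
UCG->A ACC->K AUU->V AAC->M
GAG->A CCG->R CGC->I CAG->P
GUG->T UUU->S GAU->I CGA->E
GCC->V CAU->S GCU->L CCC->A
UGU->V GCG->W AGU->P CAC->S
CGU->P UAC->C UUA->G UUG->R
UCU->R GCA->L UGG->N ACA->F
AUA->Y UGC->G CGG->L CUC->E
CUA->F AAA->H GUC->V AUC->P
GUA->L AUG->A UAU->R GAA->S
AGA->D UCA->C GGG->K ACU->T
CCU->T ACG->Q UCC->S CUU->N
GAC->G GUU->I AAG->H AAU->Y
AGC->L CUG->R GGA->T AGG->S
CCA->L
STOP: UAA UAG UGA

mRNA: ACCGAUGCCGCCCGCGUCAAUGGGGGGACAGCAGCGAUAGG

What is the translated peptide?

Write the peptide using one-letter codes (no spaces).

Answer: ARAWCAKTPPE

Derivation:
start AUG at pos 4
pos 4: AUG -> A; peptide=A
pos 7: CCG -> R; peptide=AR
pos 10: CCC -> A; peptide=ARA
pos 13: GCG -> W; peptide=ARAW
pos 16: UCA -> C; peptide=ARAWC
pos 19: AUG -> A; peptide=ARAWCA
pos 22: GGG -> K; peptide=ARAWCAK
pos 25: GGA -> T; peptide=ARAWCAKT
pos 28: CAG -> P; peptide=ARAWCAKTP
pos 31: CAG -> P; peptide=ARAWCAKTPP
pos 34: CGA -> E; peptide=ARAWCAKTPPE
pos 37: UAG -> STOP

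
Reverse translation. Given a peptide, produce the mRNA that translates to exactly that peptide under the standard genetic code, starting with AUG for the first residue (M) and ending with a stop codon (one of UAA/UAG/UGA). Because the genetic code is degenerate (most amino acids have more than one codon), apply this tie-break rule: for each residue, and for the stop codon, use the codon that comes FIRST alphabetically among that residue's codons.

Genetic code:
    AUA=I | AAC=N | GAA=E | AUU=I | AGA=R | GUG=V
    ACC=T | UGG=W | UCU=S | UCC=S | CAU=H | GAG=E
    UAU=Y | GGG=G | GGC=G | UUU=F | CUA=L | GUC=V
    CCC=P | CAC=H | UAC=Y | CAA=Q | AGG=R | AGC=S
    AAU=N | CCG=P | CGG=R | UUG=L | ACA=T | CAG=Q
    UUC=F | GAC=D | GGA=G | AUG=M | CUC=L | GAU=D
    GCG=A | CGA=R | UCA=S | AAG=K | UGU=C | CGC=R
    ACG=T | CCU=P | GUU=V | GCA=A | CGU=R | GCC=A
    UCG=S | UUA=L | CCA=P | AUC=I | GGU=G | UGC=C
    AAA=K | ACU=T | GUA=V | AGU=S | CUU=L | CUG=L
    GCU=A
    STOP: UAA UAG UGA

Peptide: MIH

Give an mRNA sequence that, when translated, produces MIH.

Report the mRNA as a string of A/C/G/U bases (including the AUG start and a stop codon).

Answer: mRNA: AUGAUACACUAA

Derivation:
residue 1: M -> AUG (start codon)
residue 2: I codons sorted = AUA,AUC,AUU -> pick first = AUA
residue 3: H codons sorted = CAC,CAU -> pick first = CAC
terminator: stop codons sorted = UAA,UAG,UGA -> pick first = UAA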